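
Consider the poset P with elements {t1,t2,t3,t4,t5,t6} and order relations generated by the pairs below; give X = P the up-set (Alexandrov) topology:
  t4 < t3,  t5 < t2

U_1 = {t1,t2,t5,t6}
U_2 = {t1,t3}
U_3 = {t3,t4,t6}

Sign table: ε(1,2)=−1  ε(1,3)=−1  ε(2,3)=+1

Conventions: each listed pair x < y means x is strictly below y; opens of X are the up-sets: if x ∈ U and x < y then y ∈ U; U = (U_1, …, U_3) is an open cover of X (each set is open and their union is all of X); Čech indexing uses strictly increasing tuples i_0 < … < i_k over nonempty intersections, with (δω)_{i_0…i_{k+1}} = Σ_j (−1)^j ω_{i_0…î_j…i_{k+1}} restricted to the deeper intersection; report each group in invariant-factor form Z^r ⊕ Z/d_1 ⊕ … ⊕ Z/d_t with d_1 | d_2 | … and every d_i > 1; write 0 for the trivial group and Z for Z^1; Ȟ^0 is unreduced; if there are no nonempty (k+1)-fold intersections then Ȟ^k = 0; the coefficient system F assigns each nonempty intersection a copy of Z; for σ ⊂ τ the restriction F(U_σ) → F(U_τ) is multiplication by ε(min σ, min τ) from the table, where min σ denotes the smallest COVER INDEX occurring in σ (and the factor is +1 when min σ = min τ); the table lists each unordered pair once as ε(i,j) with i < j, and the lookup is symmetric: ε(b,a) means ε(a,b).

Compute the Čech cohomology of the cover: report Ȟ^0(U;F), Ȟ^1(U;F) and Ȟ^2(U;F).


nonempty intersections:
  U12={t1} U13={t6} U23={t3}
C dims 3,3; δ0: rk 2, SNF 1^2
Ȟ^0: (3−2)−0=1 ⇒ Z
Ȟ^1: (3−0)−2=1 ⇒ Z
Ȟ^2: (0−0)−0=0 ⇒ 0

Ȟ^0(U;F) ≅ Z, Ȟ^1(U;F) ≅ Z and Ȟ^2(U;F) ≅ 0


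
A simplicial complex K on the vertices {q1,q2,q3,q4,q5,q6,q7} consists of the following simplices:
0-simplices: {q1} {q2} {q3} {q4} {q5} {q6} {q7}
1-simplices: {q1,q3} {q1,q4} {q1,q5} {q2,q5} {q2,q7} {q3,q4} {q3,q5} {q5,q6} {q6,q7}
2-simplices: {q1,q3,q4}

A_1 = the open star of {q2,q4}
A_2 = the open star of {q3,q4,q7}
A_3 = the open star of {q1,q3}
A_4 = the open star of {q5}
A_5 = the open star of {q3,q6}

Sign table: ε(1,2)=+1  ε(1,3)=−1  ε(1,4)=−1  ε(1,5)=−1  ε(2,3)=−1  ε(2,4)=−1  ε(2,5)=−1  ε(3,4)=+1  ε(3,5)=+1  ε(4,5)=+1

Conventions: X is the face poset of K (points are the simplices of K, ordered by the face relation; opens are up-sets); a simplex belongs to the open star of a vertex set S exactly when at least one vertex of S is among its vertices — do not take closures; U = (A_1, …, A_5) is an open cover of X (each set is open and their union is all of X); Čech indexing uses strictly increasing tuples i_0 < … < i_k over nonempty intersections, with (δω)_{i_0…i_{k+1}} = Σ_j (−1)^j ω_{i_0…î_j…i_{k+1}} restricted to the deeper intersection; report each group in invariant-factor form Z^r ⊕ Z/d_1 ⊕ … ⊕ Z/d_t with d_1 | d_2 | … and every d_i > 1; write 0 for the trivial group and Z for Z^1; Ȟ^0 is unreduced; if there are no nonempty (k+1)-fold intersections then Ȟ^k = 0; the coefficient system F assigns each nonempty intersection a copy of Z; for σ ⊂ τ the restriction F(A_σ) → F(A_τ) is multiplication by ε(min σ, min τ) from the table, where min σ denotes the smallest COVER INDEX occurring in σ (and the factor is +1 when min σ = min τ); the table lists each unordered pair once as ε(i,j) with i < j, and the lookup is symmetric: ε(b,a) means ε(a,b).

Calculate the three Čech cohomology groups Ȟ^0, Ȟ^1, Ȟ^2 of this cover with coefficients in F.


Ȟ^0 ≅ Z, Ȟ^1 ≅ Z and Ȟ^2 ≅ 0

intersection data:
  A1={{q2},{q4},{q1,q4},{q2,q5},{q2,q7},{q3,q4},{q1,q3,q4}} A2={{q3},{q4},{q7},{q1,q3},{q1,q4},{q2,q7},{q3,q4},{q3,q5},{q6,q7},{q1,q3,q4}} A3={{q1},{q3},{q1,q3},{q1,q4},{q1,q5},{q3,q4},{q3,q5},{q1,q3,q4}} A4={{q5},{q1,q5},{q2,q5},{q3,q5},{q5,q6}} A5={{q3},{q6},{q1,q3},{q3,q4},{q3,q5},{q5,q6},{q6,q7},{q1,q3,q4}}
  A12={{q4},{q1,q4},{q2,q7},{q3,q4},{q1,q3,q4}} A13={{q1,q4},{q3,q4},{q1,q3,q4}} A14={{q2,q5}} A15={{q3,q4},{q1,q3,q4}} A23={{q3},{q1,q3},{q1,q4},{q3,q4},{q3,q5},{q1,q3,q4}} A24={{q3,q5}} A25={{q3},{q1,q3},{q3,q4},{q3,q5},{q6,q7},{q1,q3,q4}} A34={{q1,q5},{q3,q5}} A35={{q3},{q1,q3},{q3,q4},{q3,q5},{q1,q3,q4}} A45={{q3,q5},{q5,q6}}
  A123={{q1,q4},{q3,q4},{q1,q3,q4}} A125={{q3,q4},{q1,q3,q4}} A135={{q3,q4},{q1,q3,q4}} A234={{q3,q5}} A235={{q3},{q1,q3},{q3,q4},{q3,q5},{q1,q3,q4}} A245={{q3,q5}} A345={{q3,q5}}
  A1235={{q3,q4},{q1,q3,q4}} A2345={{q3,q5}}
C dims 5,10,7,2; δ0: rk 4, SNF 1^4; δ1: rk 5, SNF 1^5; δ2: rk 2, SNF 1^2
Ȟ^0 = (5 − 4) − 0 = 1, so Ȟ^0 ≅ Z
Ȟ^1 = (10 − 5) − 4 = 1, so Ȟ^1 ≅ Z
Ȟ^2 = (7 − 2) − 5 = 0, so Ȟ^2 ≅ 0


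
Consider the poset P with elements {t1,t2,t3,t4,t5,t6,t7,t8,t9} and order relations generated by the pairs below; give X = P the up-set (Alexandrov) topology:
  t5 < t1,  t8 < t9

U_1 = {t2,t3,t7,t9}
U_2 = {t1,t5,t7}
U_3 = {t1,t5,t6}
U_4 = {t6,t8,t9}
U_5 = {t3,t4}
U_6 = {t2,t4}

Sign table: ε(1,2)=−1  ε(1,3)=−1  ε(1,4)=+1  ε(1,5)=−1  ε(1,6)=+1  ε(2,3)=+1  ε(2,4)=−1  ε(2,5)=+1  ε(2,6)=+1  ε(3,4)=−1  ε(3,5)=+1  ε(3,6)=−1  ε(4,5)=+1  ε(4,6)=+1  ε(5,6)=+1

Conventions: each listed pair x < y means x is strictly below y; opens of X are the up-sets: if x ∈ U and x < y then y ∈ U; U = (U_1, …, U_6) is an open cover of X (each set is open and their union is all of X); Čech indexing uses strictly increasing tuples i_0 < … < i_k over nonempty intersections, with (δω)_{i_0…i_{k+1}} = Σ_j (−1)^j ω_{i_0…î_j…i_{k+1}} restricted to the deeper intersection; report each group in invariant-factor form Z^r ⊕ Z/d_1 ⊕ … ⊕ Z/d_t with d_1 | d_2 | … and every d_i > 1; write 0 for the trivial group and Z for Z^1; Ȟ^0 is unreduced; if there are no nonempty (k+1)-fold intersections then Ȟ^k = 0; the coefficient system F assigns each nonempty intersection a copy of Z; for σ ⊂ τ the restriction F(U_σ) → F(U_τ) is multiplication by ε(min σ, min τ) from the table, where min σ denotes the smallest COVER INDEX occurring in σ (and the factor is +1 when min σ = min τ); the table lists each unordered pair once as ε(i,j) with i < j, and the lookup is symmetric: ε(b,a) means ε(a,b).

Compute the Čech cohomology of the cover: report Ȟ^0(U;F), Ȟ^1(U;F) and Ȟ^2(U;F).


intersection data:
  U12={t7} U14={t9} U15={t3} U16={t2} U23={t1,t5} U34={t6} U56={t4}
C dims 6,7; δ0: rk 6, SNF 1^5·2
Ȟ^0 = (6 − 6) − 0 = 0, so Ȟ^0 ≅ 0
Ȟ^1 = (7 − 0) − 6 = 1 plus torsion [2], so Ȟ^1 ≅ Z ⊕ Z/2
Ȟ^2 = (0 − 0) − 0 = 0, so Ȟ^2 ≅ 0

Ȟ^0 ≅ 0, Ȟ^1 ≅ Z ⊕ Z/2 and Ȟ^2 ≅ 0


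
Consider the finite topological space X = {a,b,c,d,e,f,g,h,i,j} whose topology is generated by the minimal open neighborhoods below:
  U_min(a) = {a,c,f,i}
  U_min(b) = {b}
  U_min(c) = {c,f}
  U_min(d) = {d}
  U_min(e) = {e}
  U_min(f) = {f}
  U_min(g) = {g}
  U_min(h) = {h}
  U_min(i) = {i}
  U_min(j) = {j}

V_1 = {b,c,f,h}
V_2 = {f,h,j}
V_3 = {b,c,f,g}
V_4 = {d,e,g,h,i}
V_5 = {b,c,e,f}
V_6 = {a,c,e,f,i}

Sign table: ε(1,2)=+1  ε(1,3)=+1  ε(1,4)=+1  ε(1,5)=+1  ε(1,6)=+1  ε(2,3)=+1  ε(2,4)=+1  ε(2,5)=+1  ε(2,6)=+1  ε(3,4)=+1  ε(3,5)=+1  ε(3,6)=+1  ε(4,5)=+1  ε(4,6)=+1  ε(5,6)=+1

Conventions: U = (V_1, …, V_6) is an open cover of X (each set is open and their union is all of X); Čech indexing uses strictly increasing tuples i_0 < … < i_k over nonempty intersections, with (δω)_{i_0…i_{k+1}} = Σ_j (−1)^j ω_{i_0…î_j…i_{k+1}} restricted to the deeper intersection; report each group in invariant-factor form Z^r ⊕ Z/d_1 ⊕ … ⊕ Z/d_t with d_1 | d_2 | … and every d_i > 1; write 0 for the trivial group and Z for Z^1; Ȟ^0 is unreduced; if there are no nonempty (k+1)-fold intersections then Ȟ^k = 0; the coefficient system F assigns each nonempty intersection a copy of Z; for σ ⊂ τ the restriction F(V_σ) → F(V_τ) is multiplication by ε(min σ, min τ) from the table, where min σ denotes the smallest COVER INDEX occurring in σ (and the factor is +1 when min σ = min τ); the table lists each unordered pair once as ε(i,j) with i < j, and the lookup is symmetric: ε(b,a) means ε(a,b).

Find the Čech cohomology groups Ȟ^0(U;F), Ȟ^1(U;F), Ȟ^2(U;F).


Ȟ^0 = Z, Ȟ^1 = Z^2, Ȟ^2 = 0

intersection data:
  V12={f,h} V13={b,c,f} V14={h} V15={b,c,f} V16={c,f} V23={f} V24={h} V25={f} V26={f} V34={g} V35={b,c,f} V36={c,f} V45={e} V46={e,i} V56={c,e,f}
  V123={f} V124={h} V125={f} V126={f} V135={b,c,f} V136={c,f} V156={c,f} V235={f} V236={f} V256={f} V356={c,f} V456={e}
  V1235={f} V1236={f} V1256={f} V1356={c,f} V2356={f}
  V12356={f}
C dims 6,15,12,5; δ0: rk 5, SNF 1^5; δ1: rk 8, SNF 1^8; δ2: rk 4, SNF 1^4
Ȟ^0 = (6 − 5) − 0 = 1, so Ȟ^0 ≅ Z
Ȟ^1 = (15 − 8) − 5 = 2, so Ȟ^1 ≅ Z^2
Ȟ^2 = (12 − 4) − 8 = 0, so Ȟ^2 ≅ 0


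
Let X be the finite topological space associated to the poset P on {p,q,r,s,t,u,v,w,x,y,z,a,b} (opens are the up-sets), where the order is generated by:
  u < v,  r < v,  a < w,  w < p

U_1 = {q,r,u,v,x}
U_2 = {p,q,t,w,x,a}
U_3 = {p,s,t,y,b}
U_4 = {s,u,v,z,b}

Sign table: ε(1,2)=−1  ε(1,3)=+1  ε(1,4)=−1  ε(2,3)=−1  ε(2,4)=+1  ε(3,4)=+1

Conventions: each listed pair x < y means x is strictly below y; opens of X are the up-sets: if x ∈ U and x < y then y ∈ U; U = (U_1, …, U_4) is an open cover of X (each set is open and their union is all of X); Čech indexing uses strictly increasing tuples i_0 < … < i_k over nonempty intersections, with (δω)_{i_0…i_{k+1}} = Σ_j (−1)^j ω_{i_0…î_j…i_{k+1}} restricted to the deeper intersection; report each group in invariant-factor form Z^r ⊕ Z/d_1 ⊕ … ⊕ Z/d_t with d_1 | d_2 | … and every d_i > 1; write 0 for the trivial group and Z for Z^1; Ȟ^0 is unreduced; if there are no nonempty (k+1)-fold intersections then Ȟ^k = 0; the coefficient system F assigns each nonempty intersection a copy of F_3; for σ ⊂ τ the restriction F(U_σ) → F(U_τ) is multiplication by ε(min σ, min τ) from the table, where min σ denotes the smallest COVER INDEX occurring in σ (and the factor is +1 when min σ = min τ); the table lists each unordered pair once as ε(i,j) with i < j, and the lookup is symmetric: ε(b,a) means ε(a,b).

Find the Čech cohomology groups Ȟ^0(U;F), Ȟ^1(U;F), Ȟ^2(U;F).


Ȟ^0 = 0; Ȟ^1 = 0; Ȟ^2 = 0

nonempty intersections:
  U12={q,x} U14={u,v} U23={p,t} U34={s,b}
C dims 4,4; δ0: rk_F3 4
Ȟ^0: (4−4)−0=0 ⇒ 0
Ȟ^1: (4−0)−4=0 ⇒ 0
Ȟ^2: (0−0)−0=0 ⇒ 0


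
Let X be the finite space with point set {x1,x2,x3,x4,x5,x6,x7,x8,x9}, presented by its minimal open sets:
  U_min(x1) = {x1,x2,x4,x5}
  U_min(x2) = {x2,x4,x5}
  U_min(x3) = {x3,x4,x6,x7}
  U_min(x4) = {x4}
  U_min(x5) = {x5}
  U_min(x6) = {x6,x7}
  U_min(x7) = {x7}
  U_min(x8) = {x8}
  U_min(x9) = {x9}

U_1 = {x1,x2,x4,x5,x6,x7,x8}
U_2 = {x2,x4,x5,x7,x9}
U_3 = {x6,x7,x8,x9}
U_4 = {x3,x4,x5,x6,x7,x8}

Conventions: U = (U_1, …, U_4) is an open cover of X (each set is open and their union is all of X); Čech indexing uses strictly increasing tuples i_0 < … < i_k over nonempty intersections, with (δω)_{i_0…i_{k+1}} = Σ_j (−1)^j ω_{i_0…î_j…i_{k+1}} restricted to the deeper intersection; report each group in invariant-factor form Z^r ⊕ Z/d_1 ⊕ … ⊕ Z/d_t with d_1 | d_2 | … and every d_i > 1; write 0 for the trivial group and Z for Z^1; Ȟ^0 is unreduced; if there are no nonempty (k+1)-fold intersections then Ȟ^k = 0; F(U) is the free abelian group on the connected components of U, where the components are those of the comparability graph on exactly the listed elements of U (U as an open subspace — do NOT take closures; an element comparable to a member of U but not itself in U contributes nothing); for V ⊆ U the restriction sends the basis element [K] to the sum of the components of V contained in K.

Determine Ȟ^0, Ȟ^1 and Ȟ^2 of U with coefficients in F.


intersection data:
  U12={x2,x4,x5,x7} U13={x6,x7,x8} U14={x4,x5,x6,x7,x8} U23={x7,x9} U24={x4,x5,x7} U34={x6,x7,x8}
  U123={x7} U124={x4,x5,x7} U134={x6,x7,x8} U234={x7}
  U1234={x7}
components per intersection:
  U1: {x1,x2,x4,x5} {x6,x7} {x8}
  U2: {x2,x4,x5} {x7} {x9}
  U3: {x6,x7} {x8} {x9}
  U4: {x3,x4,x6,x7} {x5} {x8}
  U12: {x2,x4,x5} {x7}
  U13: {x6,x7} {x8}
  U14: {x4} {x5} {x6,x7} {x8}
  U23: {x7} {x9}
  U24: {x4} {x5} {x7}
  U34: {x6,x7} {x8}
  U123: {x7}
  U124: {x4} {x5} {x7}
  U134: {x6,x7} {x8}
  U234: {x7}
  U1234: {x7}
C dims 12,15,7,1; δ0: rk 9, SNF 1^9; δ1: rk 6, SNF 1^6; δ2: rk 1, SNF 1^1
Ȟ^0 = (12 − 9) − 0 = 3, so Ȟ^0 ≅ Z^3
Ȟ^1 = (15 − 6) − 9 = 0, so Ȟ^1 ≅ 0
Ȟ^2 = (7 − 1) − 6 = 0, so Ȟ^2 ≅ 0

Ȟ^0 ≅ Z^3, Ȟ^1 ≅ 0 and Ȟ^2 ≅ 0


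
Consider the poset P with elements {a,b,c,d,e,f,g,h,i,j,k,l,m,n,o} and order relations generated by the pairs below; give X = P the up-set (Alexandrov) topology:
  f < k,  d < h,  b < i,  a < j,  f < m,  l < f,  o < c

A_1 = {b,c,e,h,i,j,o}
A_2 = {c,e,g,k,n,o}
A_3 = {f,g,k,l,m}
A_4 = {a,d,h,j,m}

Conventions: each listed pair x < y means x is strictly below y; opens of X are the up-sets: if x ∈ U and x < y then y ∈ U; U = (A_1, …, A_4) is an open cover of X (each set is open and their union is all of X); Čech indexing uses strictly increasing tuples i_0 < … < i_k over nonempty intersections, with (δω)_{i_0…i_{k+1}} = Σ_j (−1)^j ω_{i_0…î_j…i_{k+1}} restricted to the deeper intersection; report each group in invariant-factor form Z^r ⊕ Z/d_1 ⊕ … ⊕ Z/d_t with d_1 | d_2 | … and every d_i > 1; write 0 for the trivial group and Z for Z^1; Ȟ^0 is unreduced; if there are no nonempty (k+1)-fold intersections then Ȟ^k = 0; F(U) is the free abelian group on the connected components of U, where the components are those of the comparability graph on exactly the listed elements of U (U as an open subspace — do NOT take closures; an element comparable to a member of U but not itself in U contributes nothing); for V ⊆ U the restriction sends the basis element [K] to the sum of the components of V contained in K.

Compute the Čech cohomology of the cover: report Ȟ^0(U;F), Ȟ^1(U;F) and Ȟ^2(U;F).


Ȟ^0 = Z^8; Ȟ^1 = 0; Ȟ^2 = 0

nonempty overlaps:
  A12={c,e,o} A14={h,j} A23={g,k} A34={m}
components per intersection:
  A1: {b,i} {c,o} {e} {h} {j}
  A2: {c,o} {e} {g} {k} {n}
  A3: {f,k,l,m} {g}
  A4: {a,j} {d,h} {m}
  A12: {c,o} {e}
  A14: {h} {j}
  A23: {g} {k}
  A34: {m}
C dims 15,7; δ0: rk 7, SNF 1^7
degree 0: 15−7−0 = 8 → Ȟ^0 ≅ Z^8
degree 1: 7−0−7 = 0 → Ȟ^1 ≅ 0
degree 2: 0−0−0 = 0 → Ȟ^2 ≅ 0


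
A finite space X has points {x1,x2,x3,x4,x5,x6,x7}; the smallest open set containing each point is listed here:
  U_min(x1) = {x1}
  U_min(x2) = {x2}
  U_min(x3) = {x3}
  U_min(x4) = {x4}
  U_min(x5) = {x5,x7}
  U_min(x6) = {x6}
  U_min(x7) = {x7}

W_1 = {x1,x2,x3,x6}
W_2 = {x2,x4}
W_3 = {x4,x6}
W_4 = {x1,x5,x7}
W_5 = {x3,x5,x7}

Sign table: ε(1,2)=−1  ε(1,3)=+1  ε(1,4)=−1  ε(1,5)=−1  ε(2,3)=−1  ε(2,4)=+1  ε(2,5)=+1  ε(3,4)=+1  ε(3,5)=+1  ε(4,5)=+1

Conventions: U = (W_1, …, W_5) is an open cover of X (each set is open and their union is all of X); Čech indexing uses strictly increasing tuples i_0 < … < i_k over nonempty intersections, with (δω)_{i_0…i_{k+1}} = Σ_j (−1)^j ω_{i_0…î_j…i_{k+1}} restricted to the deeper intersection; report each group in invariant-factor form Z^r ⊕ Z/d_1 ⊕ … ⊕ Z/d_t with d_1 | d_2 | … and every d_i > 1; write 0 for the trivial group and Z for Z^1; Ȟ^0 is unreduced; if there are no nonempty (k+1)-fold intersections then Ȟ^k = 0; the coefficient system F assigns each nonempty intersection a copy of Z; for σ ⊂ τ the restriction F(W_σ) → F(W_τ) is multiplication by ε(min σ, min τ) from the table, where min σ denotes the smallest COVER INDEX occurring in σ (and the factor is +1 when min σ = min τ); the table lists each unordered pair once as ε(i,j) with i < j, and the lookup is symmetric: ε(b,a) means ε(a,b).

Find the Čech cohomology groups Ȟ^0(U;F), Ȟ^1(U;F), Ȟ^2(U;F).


Ȟ^0 ≅ Z, Ȟ^1 ≅ Z^2, Ȟ^2 ≅ 0

cover nerve:
  W12={x2} W13={x6} W14={x1} W15={x3} W23={x4} W45={x5,x7}
C dims 5,6; δ0: rk 4, SNF 1^4
Ȟ^0: (5−4)−0=1 ⇒ Z
Ȟ^1: (6−0)−4=2 ⇒ Z^2
Ȟ^2: (0−0)−0=0 ⇒ 0


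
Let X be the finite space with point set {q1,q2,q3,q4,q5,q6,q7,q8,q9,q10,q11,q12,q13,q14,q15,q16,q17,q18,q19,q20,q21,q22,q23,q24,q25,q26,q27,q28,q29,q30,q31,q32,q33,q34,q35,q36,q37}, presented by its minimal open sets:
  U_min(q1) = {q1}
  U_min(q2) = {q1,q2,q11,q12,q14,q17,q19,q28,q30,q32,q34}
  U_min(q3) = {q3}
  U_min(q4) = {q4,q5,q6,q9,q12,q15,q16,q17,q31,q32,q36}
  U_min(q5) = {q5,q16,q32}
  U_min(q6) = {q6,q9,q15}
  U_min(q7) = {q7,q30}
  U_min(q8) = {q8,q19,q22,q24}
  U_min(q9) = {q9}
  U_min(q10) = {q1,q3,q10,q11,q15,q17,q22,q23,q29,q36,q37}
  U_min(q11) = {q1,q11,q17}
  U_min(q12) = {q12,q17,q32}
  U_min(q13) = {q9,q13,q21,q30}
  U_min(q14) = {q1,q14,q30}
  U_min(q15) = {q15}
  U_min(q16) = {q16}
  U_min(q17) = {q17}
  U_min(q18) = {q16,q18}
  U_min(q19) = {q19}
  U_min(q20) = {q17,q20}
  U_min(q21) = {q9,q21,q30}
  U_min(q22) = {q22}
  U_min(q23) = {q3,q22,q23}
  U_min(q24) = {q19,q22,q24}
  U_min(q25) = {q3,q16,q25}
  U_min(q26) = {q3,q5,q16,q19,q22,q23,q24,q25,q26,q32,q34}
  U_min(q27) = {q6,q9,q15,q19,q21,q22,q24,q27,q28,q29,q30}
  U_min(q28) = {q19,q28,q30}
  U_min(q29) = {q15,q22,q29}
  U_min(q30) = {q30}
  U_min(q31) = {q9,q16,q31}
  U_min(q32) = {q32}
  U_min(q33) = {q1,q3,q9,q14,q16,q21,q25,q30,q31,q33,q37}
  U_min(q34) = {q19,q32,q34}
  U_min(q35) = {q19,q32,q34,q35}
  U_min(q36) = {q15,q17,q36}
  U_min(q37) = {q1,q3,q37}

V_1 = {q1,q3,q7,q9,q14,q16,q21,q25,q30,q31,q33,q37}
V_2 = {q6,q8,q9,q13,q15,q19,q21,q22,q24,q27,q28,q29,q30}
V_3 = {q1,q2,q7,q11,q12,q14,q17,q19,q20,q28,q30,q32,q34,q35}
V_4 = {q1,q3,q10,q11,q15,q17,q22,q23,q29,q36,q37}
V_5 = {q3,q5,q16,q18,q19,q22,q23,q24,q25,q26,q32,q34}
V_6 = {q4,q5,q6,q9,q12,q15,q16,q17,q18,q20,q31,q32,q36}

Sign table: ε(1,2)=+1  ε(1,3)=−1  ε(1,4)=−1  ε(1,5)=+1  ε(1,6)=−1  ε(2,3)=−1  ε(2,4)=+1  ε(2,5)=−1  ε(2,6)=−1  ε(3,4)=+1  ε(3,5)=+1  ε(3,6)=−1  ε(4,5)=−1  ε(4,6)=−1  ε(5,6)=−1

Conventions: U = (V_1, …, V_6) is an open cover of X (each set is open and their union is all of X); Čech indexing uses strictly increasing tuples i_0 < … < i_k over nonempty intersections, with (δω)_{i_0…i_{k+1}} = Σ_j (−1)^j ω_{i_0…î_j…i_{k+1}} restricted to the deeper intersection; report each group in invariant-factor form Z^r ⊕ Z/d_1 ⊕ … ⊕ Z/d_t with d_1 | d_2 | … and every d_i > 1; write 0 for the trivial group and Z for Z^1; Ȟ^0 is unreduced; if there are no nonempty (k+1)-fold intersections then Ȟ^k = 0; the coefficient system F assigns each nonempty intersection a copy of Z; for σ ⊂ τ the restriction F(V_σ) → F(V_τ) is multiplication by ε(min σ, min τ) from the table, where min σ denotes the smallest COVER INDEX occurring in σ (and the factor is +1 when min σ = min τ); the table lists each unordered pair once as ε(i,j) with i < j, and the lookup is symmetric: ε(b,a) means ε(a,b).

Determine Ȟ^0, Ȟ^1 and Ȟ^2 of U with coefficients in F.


nonempty intersections:
  V12={q9,q21,q30} V13={q1,q7,q14,q30} V14={q1,q3,q37} V15={q3,q16,q25} V16={q9,q16,q31} V23={q19,q28,q30} V24={q15,q22,q29} V25={q19,q22,q24} V26={q6,q9,q15} V34={q1,q11,q17} V35={q19,q32,q34} V36={q12,q17,q20,q32} V45={q3,q22,q23} V46={q15,q17,q36} V56={q5,q16,q18,q32}
  V123={q30} V126={q9} V134={q1} V145={q3} V156={q16} V235={q19} V245={q22} V246={q15} V346={q17} V356={q32}
C dims 6,15,10; δ0: rk 6, SNF 1^5·2; δ1: rk 9, SNF 1^9
Ȟ^0: (6−6)−0=0 ⇒ 0
Ȟ^1: (15−9)−6=0 plus torsion [2] ⇒ Z/2
Ȟ^2: (10−0)−9=1 ⇒ Z

Ȟ^0(U;F) ≅ 0, Ȟ^1(U;F) ≅ Z/2 and Ȟ^2(U;F) ≅ Z


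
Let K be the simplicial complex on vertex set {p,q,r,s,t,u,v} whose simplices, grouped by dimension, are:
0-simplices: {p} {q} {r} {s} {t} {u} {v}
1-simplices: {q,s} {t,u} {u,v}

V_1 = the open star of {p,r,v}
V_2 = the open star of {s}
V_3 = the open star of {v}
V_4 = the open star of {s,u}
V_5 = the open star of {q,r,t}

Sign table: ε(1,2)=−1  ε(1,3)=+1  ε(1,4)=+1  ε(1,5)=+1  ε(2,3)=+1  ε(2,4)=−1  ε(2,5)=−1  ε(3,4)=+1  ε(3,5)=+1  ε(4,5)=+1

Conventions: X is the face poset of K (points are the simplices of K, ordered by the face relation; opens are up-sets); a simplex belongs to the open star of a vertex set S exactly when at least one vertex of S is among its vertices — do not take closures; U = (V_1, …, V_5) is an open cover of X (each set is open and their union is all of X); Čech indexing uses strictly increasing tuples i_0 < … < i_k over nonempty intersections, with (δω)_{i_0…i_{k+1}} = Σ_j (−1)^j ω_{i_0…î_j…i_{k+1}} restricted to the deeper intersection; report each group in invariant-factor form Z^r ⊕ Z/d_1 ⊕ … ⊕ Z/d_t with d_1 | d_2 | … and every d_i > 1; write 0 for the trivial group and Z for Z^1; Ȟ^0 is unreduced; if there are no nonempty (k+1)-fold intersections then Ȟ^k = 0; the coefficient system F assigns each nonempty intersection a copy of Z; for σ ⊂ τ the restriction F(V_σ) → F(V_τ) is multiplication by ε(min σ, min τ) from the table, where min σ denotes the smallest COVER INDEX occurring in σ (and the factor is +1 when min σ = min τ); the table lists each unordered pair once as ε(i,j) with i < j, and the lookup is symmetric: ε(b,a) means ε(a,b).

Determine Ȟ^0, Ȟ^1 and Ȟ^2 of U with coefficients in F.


Ȟ^0 = Z,  Ȟ^1 = Z,  Ȟ^2 = 0

nonempty intersections:
  V1={{p},{r},{v},{u,v}} V2={{s},{q,s}} V3={{v},{u,v}} V4={{s},{u},{q,s},{t,u},{u,v}} V5={{q},{r},{t},{q,s},{t,u}}
  V13={{v},{u,v}} V14={{u,v}} V15={{r}} V24={{s},{q,s}} V25={{q,s}} V34={{u,v}} V45={{q,s},{t,u}}
  V134={{u,v}} V245={{q,s}}
C dims 5,7,2; δ0: rk 4, SNF 1^4; δ1: rk 2, SNF 1^2
Ȟ^0: (5−4)−0=1 ⇒ Z
Ȟ^1: (7−2)−4=1 ⇒ Z
Ȟ^2: (2−0)−2=0 ⇒ 0


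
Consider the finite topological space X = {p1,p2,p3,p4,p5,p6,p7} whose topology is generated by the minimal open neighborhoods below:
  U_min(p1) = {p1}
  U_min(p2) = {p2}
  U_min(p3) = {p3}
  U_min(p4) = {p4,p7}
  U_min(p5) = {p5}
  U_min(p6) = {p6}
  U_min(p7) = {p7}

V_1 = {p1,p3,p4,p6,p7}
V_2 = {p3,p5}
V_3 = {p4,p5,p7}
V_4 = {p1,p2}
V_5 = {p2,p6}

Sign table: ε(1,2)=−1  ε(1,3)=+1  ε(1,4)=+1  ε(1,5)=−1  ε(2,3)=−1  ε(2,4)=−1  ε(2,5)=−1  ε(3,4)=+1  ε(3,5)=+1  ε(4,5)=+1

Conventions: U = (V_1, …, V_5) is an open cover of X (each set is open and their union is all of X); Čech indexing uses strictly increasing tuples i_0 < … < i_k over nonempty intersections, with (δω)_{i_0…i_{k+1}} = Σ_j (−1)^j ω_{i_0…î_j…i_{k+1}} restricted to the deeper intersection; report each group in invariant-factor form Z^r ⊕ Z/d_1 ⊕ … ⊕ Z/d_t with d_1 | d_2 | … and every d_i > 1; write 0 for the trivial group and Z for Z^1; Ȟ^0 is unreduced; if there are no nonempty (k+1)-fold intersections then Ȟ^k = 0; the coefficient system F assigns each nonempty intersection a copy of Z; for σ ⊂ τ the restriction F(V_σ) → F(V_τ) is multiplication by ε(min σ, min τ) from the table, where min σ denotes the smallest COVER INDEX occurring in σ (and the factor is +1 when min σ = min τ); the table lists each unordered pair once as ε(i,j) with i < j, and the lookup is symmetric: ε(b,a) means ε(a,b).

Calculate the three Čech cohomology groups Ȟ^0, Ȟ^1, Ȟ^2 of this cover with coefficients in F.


Ȟ^0 ≅ 0,  Ȟ^1 ≅ Z ⊕ Z/2,  Ȟ^2 ≅ 0

nerve of the cover:
  V12={p3} V13={p4,p7} V14={p1} V15={p6} V23={p5} V45={p2}
C dims 5,6; δ0: rk 5, SNF 1^4·2
Ȟ^0 = (5 − 5) − 0 = 0, so Ȟ^0 ≅ 0
Ȟ^1 = (6 − 0) − 5 = 1 plus torsion [2], so Ȟ^1 ≅ Z ⊕ Z/2
Ȟ^2 = (0 − 0) − 0 = 0, so Ȟ^2 ≅ 0


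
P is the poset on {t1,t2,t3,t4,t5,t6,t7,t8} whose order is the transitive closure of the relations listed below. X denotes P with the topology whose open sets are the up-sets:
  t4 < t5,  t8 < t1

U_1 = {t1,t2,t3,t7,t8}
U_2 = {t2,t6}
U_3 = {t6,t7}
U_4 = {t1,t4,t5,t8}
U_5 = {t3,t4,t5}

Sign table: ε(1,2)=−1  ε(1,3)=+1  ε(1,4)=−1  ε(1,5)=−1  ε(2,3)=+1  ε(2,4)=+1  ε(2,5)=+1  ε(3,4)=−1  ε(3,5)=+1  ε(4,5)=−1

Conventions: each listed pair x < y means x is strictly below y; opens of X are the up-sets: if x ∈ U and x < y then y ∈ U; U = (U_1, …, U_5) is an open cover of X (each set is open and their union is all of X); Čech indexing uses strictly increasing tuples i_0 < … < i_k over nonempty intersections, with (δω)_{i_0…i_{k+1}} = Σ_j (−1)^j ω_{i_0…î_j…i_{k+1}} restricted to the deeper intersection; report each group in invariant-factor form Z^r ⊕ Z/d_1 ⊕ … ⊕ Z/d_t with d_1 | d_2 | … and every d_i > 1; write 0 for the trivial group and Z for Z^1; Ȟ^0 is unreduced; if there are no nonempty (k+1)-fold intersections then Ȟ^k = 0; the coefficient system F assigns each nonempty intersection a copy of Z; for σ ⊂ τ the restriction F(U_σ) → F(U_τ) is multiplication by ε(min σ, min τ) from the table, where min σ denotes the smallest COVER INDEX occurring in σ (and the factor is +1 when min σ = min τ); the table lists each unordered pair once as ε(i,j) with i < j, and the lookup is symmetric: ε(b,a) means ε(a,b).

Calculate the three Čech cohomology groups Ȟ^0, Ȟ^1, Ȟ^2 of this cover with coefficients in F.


Ȟ^0 ≅ 0,  Ȟ^1 ≅ Z ⊕ Z/2,  Ȟ^2 ≅ 0

nonempty intersections:
  U12={t2} U13={t7} U14={t1,t8} U15={t3} U23={t6} U45={t4,t5}
C dims 5,6; δ0: rk 5, SNF 1^4·2
Ȟ^0: (5−5)−0=0 ⇒ 0
Ȟ^1: (6−0)−5=1 plus torsion [2] ⇒ Z ⊕ Z/2
Ȟ^2: (0−0)−0=0 ⇒ 0


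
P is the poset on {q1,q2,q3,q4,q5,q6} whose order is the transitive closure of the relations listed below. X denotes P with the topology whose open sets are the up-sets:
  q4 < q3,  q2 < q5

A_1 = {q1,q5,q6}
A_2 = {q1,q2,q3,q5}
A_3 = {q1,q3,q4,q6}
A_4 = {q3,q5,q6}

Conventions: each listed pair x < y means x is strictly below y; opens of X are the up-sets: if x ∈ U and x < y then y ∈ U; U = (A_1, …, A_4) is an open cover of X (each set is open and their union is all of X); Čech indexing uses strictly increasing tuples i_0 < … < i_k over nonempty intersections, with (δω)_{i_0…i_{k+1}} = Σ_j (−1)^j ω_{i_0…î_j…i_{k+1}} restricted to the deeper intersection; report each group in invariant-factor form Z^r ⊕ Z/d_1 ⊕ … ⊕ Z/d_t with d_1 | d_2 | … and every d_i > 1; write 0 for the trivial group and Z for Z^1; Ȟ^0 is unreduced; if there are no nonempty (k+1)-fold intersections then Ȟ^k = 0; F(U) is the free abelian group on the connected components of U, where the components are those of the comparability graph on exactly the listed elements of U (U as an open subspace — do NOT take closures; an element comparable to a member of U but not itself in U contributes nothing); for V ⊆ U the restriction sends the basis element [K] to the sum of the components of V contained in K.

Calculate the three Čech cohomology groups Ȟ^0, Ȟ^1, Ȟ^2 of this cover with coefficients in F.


Ȟ^0 ≅ Z^4, Ȟ^1 ≅ 0 and Ȟ^2 ≅ 0

nonempty intersections:
  A12={q1,q5} A13={q1,q6} A14={q5,q6} A23={q1,q3} A24={q3,q5} A34={q3,q6}
  A123={q1} A124={q5} A134={q6} A234={q3}
components per intersection:
  A1: {q1} {q5} {q6}
  A2: {q1} {q2,q5} {q3}
  A3: {q1} {q3,q4} {q6}
  A4: {q3} {q5} {q6}
  A12: {q1} {q5}
  A13: {q1} {q6}
  A14: {q5} {q6}
  A23: {q1} {q3}
  A24: {q3} {q5}
  A34: {q3} {q6}
  A123: {q1}
  A124: {q5}
  A134: {q6}
  A234: {q3}
C dims 12,12,4; δ0: rk 8, SNF 1^8; δ1: rk 4, SNF 1^4
Ȟ^0: (12−8)−0=4 ⇒ Z^4
Ȟ^1: (12−4)−8=0 ⇒ 0
Ȟ^2: (4−0)−4=0 ⇒ 0


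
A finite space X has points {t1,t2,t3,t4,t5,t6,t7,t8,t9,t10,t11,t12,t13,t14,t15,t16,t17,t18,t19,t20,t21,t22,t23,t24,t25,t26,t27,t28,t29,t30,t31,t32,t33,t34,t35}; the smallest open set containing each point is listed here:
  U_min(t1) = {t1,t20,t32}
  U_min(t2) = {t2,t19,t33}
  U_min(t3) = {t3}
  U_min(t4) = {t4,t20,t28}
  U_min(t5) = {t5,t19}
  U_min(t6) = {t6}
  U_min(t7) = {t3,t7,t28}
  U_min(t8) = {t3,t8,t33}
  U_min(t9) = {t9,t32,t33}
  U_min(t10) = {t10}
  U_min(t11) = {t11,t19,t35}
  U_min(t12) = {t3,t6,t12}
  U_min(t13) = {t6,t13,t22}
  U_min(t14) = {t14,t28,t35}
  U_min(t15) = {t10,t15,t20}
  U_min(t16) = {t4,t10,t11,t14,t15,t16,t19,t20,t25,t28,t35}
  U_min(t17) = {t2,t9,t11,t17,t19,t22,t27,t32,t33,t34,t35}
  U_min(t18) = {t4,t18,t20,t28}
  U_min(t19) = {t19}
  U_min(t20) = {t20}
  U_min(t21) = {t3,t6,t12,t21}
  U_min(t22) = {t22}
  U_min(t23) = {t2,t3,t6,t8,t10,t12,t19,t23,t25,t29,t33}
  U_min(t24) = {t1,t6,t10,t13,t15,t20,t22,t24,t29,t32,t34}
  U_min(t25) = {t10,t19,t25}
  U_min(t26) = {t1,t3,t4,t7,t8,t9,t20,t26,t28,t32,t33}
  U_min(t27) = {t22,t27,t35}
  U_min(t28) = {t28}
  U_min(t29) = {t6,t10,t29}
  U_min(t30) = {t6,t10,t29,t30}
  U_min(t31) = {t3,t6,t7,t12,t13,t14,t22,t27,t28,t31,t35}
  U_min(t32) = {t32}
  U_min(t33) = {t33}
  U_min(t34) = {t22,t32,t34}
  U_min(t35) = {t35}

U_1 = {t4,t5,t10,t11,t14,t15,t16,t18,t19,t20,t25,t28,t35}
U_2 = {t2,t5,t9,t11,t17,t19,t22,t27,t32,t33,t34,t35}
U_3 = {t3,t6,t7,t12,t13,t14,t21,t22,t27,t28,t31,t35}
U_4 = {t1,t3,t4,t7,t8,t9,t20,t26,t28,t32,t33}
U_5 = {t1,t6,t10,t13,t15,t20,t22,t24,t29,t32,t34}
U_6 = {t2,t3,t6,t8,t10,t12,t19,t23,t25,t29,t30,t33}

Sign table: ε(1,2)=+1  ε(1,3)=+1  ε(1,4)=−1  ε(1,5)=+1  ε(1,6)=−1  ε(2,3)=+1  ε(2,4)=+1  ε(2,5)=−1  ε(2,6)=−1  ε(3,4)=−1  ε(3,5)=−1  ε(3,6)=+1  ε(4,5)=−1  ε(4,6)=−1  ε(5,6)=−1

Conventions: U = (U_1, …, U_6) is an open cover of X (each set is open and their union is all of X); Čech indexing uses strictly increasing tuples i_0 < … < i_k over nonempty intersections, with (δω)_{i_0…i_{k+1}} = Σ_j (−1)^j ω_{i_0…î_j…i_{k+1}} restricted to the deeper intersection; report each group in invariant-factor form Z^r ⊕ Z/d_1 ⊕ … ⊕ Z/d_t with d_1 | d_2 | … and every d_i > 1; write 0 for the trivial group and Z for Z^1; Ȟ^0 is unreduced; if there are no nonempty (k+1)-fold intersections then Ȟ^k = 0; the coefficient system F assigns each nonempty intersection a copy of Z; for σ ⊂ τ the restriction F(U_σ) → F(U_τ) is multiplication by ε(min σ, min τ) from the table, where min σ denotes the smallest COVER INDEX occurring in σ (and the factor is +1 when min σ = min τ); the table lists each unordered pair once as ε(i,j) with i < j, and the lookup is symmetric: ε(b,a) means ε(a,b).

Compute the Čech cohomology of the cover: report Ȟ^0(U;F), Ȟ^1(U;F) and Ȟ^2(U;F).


Ȟ^0(U;F) ≅ 0, Ȟ^1(U;F) ≅ Z/2, Ȟ^2(U;F) ≅ Z

nonempty overlaps:
  U12={t5,t11,t19,t35} U13={t14,t28,t35} U14={t4,t20,t28} U15={t10,t15,t20} U16={t10,t19,t25} U23={t22,t27,t35} U24={t9,t32,t33} U25={t22,t32,t34} U26={t2,t19,t33} U34={t3,t7,t28} U35={t6,t13,t22} U36={t3,t6,t12} U45={t1,t20,t32} U46={t3,t8,t33} U56={t6,t10,t29}
  U123={t35} U126={t19} U134={t28} U145={t20} U156={t10} U235={t22} U245={t32} U246={t33} U346={t3} U356={t6}
C dims 6,15,10; δ0: rk 6, SNF 1^5·2; δ1: rk 9, SNF 1^9
degree 0: 6−6−0 = 0 → Ȟ^0 ≅ 0
degree 1: 15−9−6 = 0 plus torsion [2] → Ȟ^1 ≅ Z/2
degree 2: 10−0−9 = 1 → Ȟ^2 ≅ Z


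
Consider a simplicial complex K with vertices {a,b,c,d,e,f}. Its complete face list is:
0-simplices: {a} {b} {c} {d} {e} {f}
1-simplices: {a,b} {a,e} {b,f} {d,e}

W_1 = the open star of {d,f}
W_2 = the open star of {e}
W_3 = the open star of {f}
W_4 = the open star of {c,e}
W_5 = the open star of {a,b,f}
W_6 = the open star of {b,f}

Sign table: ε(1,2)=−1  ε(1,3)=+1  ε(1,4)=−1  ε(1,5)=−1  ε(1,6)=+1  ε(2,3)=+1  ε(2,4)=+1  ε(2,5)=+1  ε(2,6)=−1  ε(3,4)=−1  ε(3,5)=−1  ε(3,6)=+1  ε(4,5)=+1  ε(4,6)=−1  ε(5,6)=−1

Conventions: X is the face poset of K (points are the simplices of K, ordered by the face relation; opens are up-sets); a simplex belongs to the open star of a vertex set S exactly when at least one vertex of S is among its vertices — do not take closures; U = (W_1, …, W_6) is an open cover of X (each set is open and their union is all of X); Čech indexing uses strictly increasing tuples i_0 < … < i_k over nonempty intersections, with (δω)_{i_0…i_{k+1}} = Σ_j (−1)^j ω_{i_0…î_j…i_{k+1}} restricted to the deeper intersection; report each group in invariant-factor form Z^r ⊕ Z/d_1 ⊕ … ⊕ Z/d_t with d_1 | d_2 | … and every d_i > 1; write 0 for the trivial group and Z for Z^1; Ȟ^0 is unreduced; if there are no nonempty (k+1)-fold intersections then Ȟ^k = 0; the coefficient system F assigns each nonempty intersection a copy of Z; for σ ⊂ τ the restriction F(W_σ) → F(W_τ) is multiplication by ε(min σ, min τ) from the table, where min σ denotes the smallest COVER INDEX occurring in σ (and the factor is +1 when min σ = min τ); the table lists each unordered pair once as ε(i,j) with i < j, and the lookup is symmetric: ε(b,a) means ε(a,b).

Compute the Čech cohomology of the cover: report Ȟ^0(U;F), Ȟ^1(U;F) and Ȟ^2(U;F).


cover nerve:
  W1={{d},{f},{b,f},{d,e}} W2={{e},{a,e},{d,e}} W3={{f},{b,f}} W4={{c},{e},{a,e},{d,e}} W5={{a},{b},{f},{a,b},{a,e},{b,f}} W6={{b},{f},{a,b},{b,f}}
  W12={{d,e}} W13={{f},{b,f}} W14={{d,e}} W15={{f},{b,f}} W16={{f},{b,f}} W24={{e},{a,e},{d,e}} W25={{a,e}} W35={{f},{b,f}} W36={{f},{b,f}} W45={{a,e}} W56={{b},{f},{a,b},{b,f}}
  W124={{d,e}} W135={{f},{b,f}} W136={{f},{b,f}} W156={{f},{b,f}} W245={{a,e}} W356={{f},{b,f}}
  W1356={{f},{b,f}}
C dims 6,11,6,1; δ0: rk 5, SNF 1^5; δ1: rk 5, SNF 1^5; δ2: rk 1, SNF 1^1
Ȟ^0: (6−5)−0=1 ⇒ Z
Ȟ^1: (11−5)−5=1 ⇒ Z
Ȟ^2: (6−1)−5=0 ⇒ 0

Ȟ^0(U;F) ≅ Z, Ȟ^1(U;F) ≅ Z, Ȟ^2(U;F) ≅ 0


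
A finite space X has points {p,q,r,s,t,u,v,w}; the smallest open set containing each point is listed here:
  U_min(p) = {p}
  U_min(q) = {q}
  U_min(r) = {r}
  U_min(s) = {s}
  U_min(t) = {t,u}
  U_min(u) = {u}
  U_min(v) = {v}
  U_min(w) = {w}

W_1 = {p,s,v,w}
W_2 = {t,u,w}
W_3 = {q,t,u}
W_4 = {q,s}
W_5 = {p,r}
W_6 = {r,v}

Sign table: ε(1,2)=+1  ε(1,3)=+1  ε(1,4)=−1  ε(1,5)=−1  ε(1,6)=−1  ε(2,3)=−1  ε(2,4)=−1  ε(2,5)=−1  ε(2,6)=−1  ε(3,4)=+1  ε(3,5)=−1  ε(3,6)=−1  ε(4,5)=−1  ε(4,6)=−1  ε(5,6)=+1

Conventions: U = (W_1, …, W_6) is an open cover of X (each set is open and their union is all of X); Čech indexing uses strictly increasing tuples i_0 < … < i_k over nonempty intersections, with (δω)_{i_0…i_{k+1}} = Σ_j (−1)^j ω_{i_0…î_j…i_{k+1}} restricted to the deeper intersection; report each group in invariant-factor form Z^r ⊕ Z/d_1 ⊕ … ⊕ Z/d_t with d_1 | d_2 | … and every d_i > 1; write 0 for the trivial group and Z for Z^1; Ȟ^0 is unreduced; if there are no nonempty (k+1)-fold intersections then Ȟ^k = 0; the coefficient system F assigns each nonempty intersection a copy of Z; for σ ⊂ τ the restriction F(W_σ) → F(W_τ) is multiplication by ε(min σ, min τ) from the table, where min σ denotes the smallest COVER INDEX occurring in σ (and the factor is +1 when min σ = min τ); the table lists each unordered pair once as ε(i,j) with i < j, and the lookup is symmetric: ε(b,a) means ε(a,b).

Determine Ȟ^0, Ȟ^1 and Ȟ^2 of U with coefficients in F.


Ȟ^0 = Z, Ȟ^1 = Z^2, Ȟ^2 = 0

nerve simplices:
  W12={w} W14={s} W15={p} W16={v} W23={t,u} W34={q} W56={r}
C dims 6,7; δ0: rk 5, SNF 1^5
degree 0: 6−5−0 = 1 → Ȟ^0 ≅ Z
degree 1: 7−0−5 = 2 → Ȟ^1 ≅ Z^2
degree 2: 0−0−0 = 0 → Ȟ^2 ≅ 0


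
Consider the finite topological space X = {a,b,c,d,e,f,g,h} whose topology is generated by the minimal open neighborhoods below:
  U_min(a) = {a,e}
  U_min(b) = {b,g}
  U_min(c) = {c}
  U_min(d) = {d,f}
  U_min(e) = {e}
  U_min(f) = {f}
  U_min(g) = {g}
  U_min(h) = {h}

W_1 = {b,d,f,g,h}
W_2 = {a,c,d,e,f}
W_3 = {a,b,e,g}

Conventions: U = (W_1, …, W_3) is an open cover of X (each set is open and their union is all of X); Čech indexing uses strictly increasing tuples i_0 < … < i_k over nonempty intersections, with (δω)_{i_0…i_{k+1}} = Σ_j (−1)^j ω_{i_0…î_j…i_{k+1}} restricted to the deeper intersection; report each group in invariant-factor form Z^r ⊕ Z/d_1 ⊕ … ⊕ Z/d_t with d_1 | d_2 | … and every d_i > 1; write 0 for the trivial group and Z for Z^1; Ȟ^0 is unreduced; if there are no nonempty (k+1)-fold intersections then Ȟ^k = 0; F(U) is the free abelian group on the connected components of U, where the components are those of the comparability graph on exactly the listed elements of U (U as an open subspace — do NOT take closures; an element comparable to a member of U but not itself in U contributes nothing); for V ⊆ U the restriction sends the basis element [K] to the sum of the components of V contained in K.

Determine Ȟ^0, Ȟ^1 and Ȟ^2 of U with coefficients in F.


cover nerve:
  W12={d,f} W13={b,g} W23={a,e}
components per intersection:
  W1: {b,g} {d,f} {h}
  W2: {a,e} {c} {d,f}
  W3: {a,e} {b,g}
  W12: {d,f}
  W13: {b,g}
  W23: {a,e}
C dims 8,3; δ0: rk 3, SNF 1^3
Ȟ^0: (8−3)−0=5 ⇒ Z^5
Ȟ^1: (3−0)−3=0 ⇒ 0
Ȟ^2: (0−0)−0=0 ⇒ 0

Ȟ^0 = Z^5,  Ȟ^1 = 0,  Ȟ^2 = 0


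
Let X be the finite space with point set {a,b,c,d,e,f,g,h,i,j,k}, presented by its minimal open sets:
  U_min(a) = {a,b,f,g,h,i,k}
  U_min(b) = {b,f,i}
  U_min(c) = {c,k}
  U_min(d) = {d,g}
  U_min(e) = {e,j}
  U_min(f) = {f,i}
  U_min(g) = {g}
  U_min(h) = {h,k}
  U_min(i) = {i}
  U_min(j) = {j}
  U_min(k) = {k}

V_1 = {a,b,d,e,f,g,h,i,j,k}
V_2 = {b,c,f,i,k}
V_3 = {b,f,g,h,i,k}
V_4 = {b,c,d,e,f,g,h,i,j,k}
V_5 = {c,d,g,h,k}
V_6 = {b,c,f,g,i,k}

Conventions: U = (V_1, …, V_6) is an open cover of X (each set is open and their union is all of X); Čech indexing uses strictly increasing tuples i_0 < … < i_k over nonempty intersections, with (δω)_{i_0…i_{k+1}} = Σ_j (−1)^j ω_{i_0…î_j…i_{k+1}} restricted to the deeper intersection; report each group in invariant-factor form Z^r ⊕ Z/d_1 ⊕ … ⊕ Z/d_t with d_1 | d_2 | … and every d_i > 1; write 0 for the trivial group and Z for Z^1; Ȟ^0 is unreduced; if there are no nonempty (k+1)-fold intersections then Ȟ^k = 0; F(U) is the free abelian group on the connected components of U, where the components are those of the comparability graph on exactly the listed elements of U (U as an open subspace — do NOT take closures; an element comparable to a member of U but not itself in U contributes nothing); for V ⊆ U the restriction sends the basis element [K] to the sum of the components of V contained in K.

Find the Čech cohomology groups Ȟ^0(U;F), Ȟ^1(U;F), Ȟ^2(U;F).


Ȟ^0 = Z^2, Ȟ^1 = 0 and Ȟ^2 = 0

nerve simplices:
  V12={b,f,i,k} V13={b,f,g,h,i,k} V14={b,d,e,f,g,h,i,j,k} V15={d,g,h,k} V16={b,f,g,i,k} V23={b,f,i,k} V24={b,c,f,i,k} V25={c,k} V26={b,c,f,i,k} V34={b,f,g,h,i,k} V35={g,h,k} V36={b,f,g,i,k} V45={c,d,g,h,k} V46={b,c,f,g,i,k} V56={c,g,k}
  V123={b,f,i,k} V124={b,f,i,k} V125={k} V126={b,f,i,k} V134={b,f,g,h,i,k} V135={g,h,k} V136={b,f,g,i,k} V145={d,g,h,k} V146={b,f,g,i,k} V156={g,k} V234={b,f,i,k} V235={k} V236={b,f,i,k} V245={c,k} V246={b,c,f,i,k} V256={c,k} V345={g,h,k} V346={b,f,g,i,k} V356={g,k} V456={c,g,k}
  V1234={b,f,i,k} V1235={k} V1236={b,f,i,k} V1245={k} V1246={b,f,i,k} V1256={k} V1345={g,h,k} V1346={b,f,g,i,k} V1356={g,k} V1456={g,k} V2345={k} V2346={b,f,i,k} V2356={k} V2456={c,k} V3456={g,k}
  V12345={k} V12346={b,f,i,k} V12356={k} V12456={k} V13456={g,k} V23456={k}
  V123456={k}
components per intersection:
  V1: {a,b,d,f,g,h,i,k} {e,j}
  V2: {b,f,i} {c,k}
  V3: {b,f,i} {g} {h,k}
  V4: {b,f,i} {c,h,k} {d,g} {e,j}
  V5: {c,h,k} {d,g}
  V6: {b,f,i} {c,k} {g}
  V12: {b,f,i} {k}
  V13: {b,f,i} {g} {h,k}
  V14: {b,f,i} {d,g} {e,j} {h,k}
  V15: {d,g} {h,k}
  V16: {b,f,i} {g} {k}
  V23: {b,f,i} {k}
  V24: {b,f,i} {c,k}
  V25: {c,k}
  V26: {b,f,i} {c,k}
  V34: {b,f,i} {g} {h,k}
  V35: {g} {h,k}
  V36: {b,f,i} {g} {k}
  V45: {c,h,k} {d,g}
  V46: {b,f,i} {c,k} {g}
  V56: {c,k} {g}
  V123: {b,f,i} {k}
  V124: {b,f,i} {k}
  V125: {k}
  V126: {b,f,i} {k}
  V134: {b,f,i} {g} {h,k}
  V135: {g} {h,k}
  V136: {b,f,i} {g} {k}
  V145: {d,g} {h,k}
  V146: {b,f,i} {g} {k}
  V156: {g} {k}
  V234: {b,f,i} {k}
  V235: {k}
  V236: {b,f,i} {k}
  V245: {c,k}
  V246: {b,f,i} {c,k}
  V256: {c,k}
  V345: {g} {h,k}
  V346: {b,f,i} {g} {k}
  V356: {g} {k}
  V456: {c,k} {g}
  V1234: {b,f,i} {k}
  V1235: {k}
  V1236: {b,f,i} {k}
  V1245: {k}
  V1246: {b,f,i} {k}
  V1256: {k}
  V1345: {g} {h,k}
  V1346: {b,f,i} {g} {k}
  V1356: {g} {k}
  V1456: {g} {k}
  V2345: {k}
  V2346: {b,f,i} {k}
  V2356: {k}
  V2456: {c,k}
  V3456: {g} {k}
  V12345: {k}
  V12346: {b,f,i} {k}
  V12356: {k}
  V12456: {k}
  V13456: {g} {k}
  V23456: {k}
  V123456: {k}
C dims 16,36,40,25; δ0: rk 14, SNF 1^14; δ1: rk 22, SNF 1^22; δ2: rk 18, SNF 1^18
degree 0: 16−14−0 = 2 → Ȟ^0 ≅ Z^2
degree 1: 36−22−14 = 0 → Ȟ^1 ≅ 0
degree 2: 40−18−22 = 0 → Ȟ^2 ≅ 0
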